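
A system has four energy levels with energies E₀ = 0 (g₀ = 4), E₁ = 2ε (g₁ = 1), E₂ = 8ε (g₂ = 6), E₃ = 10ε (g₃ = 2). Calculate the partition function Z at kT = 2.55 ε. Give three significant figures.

Z = 4.76

Eᵢ/kT = 0, 0.78431, 3.1373, 3.9216.
Z = Σ gᵢe^(−Eᵢ/kT) = 4·e^(−0) + 1·e^(−0.78431) + 6·e^(−3.1373) + 2·e^(−3.9216) = 4.0000 + 0.45643 + 0.26040 + 0.039619 = 4.7564.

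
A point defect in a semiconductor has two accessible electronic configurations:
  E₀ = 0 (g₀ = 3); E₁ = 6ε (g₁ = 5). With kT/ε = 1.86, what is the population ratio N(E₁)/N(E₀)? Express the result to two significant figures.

0.066

n₁/n₀ = (g₁/g₀) exp[−(E₁−E₀)/kT] = (5/3) × exp(−(6ε)/(1.86ε)) = (5/3) × exp(-3.226) = 0.066.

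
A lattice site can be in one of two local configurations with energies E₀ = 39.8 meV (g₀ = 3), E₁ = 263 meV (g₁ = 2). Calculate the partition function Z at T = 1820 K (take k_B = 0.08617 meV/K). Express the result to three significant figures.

k_BT = 0.08617 × 1820 K = 156.83 meV.
Eᵢ/kT = 0.25378, 1.6770.
Z = Σ gᵢe^(−Eᵢ/kT) = 3·e^(−0.25378) + 2·e^(−1.6770) = 2.3276 + 0.37387 = 2.7015.

Z = 2.70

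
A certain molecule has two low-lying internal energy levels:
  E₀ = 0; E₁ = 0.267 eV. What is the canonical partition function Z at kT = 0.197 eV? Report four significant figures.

Z = 1.258

Eᵢ/kT = 0, 1.35533.
Z = Σ e^(−Eᵢ/kT) = e^(−0) + e^(−1.35533) = 1.00000 + 0.257862 = 1.25786.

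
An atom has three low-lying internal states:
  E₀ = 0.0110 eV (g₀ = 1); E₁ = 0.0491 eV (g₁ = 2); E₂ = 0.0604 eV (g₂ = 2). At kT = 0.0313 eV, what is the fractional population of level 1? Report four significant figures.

Eᵢ/kT = 0.351438, 1.56869, 1.92971.
Z = Σ gᵢe^(−Eᵢ/kT) = 1·e^(−0.351438) + 2·e^(−1.56869) + 2·e^(−1.92971) = 0.703675 + 0.416636 + 0.290381 = 1.41069.
P₁ = g₁ e^(−E₁/kT) / Z = 0.416636/1.41069 = 0.2953.

0.2953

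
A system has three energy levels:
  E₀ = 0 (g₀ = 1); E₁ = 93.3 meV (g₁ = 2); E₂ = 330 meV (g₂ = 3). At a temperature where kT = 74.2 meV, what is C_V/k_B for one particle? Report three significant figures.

Eᵢ/kT = 0, 1.2574, 4.4474.
Z = Σ gᵢe^(−Eᵢ/kT) = 1·e^(−0) + 2·e^(−1.2574) + 3·e^(−4.4474) = 1.0000 + 0.56878 + 0.035127 = 1.6039.
⟨E⟩ = 40.314 meV, ⟨E²⟩ = 5472.0 meV².
C_V/k_B = (⟨E²⟩ − ⟨E⟩²)/(kT)² = (5472.0 − 1625.2)/5505.6 = 0.699.

0.699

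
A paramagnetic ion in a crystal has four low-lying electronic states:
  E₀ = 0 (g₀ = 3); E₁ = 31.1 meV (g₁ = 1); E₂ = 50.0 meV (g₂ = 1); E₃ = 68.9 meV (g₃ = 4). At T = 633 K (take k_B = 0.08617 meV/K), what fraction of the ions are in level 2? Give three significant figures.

k_BT = 0.08617 × 633 K = 54.546 meV.
Eᵢ/kT = 0, 0.57016, 0.91666, 1.2632.
Z = Σ gᵢe^(−Eᵢ/kT) = 3·e^(−0) + 1·e^(−0.57016) + 1·e^(−0.91666) + 4·e^(−1.2632) = 3.0000 + 0.56543 + 0.39985 + 1.1310 = 5.0963.
P₂ = g₂ e^(−E₂/kT) / Z = 0.39985/5.0963 = 0.0785.

0.0785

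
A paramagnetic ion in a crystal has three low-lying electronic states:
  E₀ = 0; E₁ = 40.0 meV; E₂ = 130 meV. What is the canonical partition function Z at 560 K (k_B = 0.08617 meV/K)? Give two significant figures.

k_BT = 0.08617 × 560 K = 48.26 meV.
Eᵢ/kT = 0, 0.8288, 2.694.
Z = Σ e^(−Eᵢ/kT) = e^(−0) + e^(−0.8288) + e^(−2.694) = 1.000 + 0.4366 + 0.06761 = 1.504.

Z = 1.5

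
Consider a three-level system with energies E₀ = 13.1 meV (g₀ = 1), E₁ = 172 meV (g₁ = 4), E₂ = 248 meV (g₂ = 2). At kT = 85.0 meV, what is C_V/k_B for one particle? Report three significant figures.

Eᵢ/kT = 0.15412, 2.0235, 2.9176.
Z = Σ gᵢe^(−Eᵢ/kT) = 1·e^(−0.15412) + 4·e^(−2.0235) + 2·e^(−2.9176) = 0.85717 + 0.52877 + 0.10813 = 1.4941.
⟨E⟩ = 86.335 meV, ⟨E²⟩ = 15020 meV².
C_V/k_B = (⟨E²⟩ − ⟨E⟩²)/(kT)² = (15020 − 7453.7)/7225.0 = 1.05.

1.05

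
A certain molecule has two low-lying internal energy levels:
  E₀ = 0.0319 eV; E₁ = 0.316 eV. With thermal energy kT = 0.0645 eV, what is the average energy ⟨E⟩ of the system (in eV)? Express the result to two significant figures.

0.035 eV

Eᵢ/kT = 0.4946, 4.899.
Z = Σ e^(−Eᵢ/kT) = e^(−0.4946) + e^(−4.899) = 0.6098 + 0.007454 = 0.6173.
⟨E⟩ = Σ Eᵢ e^(−Eᵢ/kT) / Z = (0.0319·0.6098 + 0.316·0.007454) / 0.6173 = 0.035 eV.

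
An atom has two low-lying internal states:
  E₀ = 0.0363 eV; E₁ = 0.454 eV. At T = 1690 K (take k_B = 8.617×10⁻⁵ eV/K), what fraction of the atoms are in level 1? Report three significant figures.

k_BT = 8.617×10⁻⁵ × 1690 K = 0.14563 eV.
Eᵢ/kT = 0.24926, 3.1175.
Z = Σ e^(−Eᵢ/kT) = e^(−0.24926) + e^(−3.1175) = 0.77938 + 0.044268 = 0.82365.
P₁ = e^(−E₁/kT) / Z = 0.044268/0.82365 = 0.0537.

0.0537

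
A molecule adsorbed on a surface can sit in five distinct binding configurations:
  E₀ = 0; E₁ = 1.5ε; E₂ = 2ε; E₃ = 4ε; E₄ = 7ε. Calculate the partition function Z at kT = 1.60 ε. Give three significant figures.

Z = 1.77

Eᵢ/kT = 0, 0.93750, 1.2500, 2.5000, 4.3750.
Z = Σ e^(−Eᵢ/kT) = e^(−0) + e^(−0.93750) + e^(−1.2500) + e^(−2.5000) + e^(−4.3750) = 1.0000 + 0.39161 + 0.28650 + 0.082085 + 0.012588 = 1.7728.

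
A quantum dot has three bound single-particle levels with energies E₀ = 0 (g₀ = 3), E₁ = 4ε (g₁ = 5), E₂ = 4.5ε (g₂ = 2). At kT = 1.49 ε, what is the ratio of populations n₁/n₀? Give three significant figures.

n₁/n₀ = (g₁/g₀) exp[−(E₁−E₀)/kT] = (5/3) × exp(−(4ε)/(1.49ε)) = (5/3) × exp(-2.6846) = 0.114.

0.114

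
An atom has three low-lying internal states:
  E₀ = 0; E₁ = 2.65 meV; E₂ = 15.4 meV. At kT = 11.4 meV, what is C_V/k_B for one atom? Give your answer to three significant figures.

Eᵢ/kT = 0, 0.23246, 1.3509.
Z = Σ e^(−Eᵢ/kT) = e^(−0) + e^(−0.23246) + e^(−1.3509) = 1.0000 + 0.79258 + 0.25901 = 2.0516.
⟨E⟩ = 2.9680 meV, ⟨E²⟩ = 32.654 meV².
C_V/k_B = (⟨E²⟩ − ⟨E⟩²)/(kT)² = (32.654 − 8.8090)/129.96 = 0.183.

0.183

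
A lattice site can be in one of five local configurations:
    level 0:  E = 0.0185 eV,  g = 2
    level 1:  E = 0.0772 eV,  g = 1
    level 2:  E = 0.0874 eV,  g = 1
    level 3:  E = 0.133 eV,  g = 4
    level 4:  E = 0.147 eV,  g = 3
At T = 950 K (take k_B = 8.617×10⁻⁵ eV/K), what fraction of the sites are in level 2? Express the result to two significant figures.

0.095

k_BT = 8.617×10⁻⁵ × 950 K = 0.08186 eV.
Eᵢ/kT = 0.2260, 0.9431, 1.068, 1.625, 1.796.
Z = Σ gᵢe^(−Eᵢ/kT) = 2·e^(−0.2260) + 1·e^(−0.9431) + 1·e^(−1.068) + 4·e^(−1.625) + 3·e^(−1.796) = 1.595 + 0.3894 + 0.3437 + 0.7876 + 0.4979 = 3.614.
P₂ = g₂ e^(−E₂/kT) / Z = 0.3437/3.614 = 0.095.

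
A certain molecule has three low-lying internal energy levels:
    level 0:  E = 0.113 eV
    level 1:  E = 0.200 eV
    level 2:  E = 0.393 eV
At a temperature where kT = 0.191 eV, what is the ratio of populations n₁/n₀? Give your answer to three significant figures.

0.634

n₁/n₀ = exp[−(E₁−E₀)/kT] = exp(−(0.087 eV)/(0.191 eV)) = exp(-0.45550) = 0.634.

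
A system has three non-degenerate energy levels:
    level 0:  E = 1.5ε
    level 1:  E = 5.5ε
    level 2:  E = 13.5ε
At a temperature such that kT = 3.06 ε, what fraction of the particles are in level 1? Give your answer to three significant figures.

Eᵢ/kT = 0.49020, 1.7974, 4.4118.
Z = Σ e^(−Eᵢ/kT) = e^(−0.49020) + e^(−1.7974) + e^(−4.4118) = 0.61250 + 0.16573 + 0.012133 = 0.79036.
P₁ = e^(−E₁/kT) / Z = 0.16573/0.79036 = 0.210.

0.210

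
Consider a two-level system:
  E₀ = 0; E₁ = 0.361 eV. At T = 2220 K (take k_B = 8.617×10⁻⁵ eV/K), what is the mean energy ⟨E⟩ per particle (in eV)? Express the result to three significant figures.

0.0475 eV

k_BT = 8.617×10⁻⁵ × 2220 K = 0.19130 eV.
Eᵢ/kT = 0, 1.8871.
Z = Σ e^(−Eᵢ/kT) = e^(−0) + e^(−1.8871) = 1.0000 + 0.15151 = 1.1515.
⟨E⟩ = Σ Eᵢ e^(−Eᵢ/kT) / Z = (0·1.0000 + 0.361·0.15151) / 1.1515 = 0.0475 eV.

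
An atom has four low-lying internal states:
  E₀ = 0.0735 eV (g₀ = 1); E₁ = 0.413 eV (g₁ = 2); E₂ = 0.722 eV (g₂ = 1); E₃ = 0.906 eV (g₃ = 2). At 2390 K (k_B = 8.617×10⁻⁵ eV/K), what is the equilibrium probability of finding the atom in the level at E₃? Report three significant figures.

k_BT = 8.617×10⁻⁵ × 2390 K = 0.20595 eV.
Eᵢ/kT = 0.35688, 2.0053, 3.5057, 4.3991.
Z = Σ gᵢe^(−Eᵢ/kT) = 1·e^(−0.35688) + 2·e^(−2.0053) + 1·e^(−3.5057) + 2·e^(−4.3991) = 0.69986 + 0.26924 + 0.030026 + 0.024577 = 1.0237.
P₃ = g₃ e^(−E₃/kT) / Z = 0.024577/1.0237 = 0.0240.

0.0240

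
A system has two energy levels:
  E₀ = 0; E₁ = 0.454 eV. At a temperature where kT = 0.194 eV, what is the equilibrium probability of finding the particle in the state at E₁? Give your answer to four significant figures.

0.08785

Eᵢ/kT = 0, 2.34021.
Z = Σ e^(−Eᵢ/kT) = e^(−0) + e^(−2.34021) = 1.00000 + 0.0963074 = 1.09631.
P₁ = e^(−E₁/kT) / Z = 0.0963074/1.09631 = 0.08785.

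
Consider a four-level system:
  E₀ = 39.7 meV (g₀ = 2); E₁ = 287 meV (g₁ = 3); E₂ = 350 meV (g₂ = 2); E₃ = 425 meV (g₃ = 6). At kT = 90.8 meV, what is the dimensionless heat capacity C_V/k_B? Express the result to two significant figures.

1.4

Eᵢ/kT = 0.4372, 3.161, 3.855, 4.681.
Z = Σ gᵢe^(−Eᵢ/kT) = 2·e^(−0.4372) + 3·e^(−3.161) + 2·e^(−3.855) + 6·e^(−4.681) = 1.292 + 0.1272 + 0.04235 + 0.05562 = 1.517.
⟨E⟩ = 83.23 meV, ⟨E²⟩ = 18290 meV².
C_V/k_B = (⟨E²⟩ − ⟨E⟩²)/(kT)² = (18290 − 6927)/8245 = 1.4.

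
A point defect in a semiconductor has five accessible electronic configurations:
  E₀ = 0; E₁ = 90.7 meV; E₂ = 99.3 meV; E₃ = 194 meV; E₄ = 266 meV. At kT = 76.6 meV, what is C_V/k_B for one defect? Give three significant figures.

Eᵢ/kT = 0, 1.1841, 1.2963, 2.5326, 3.4726.
Z = Σ e^(−Eᵢ/kT) = e^(−0) + e^(−1.1841) + e^(−1.2963) + e^(−2.5326) + e^(−3.4726) = 1.0000 + 0.30602 + 0.27354 + 0.079452 + 0.031036 = 1.6900.
⟨E⟩ = 46.502 meV, ⟨E²⟩ = 6154.4 meV².
C_V/k_B = (⟨E²⟩ − ⟨E⟩²)/(kT)² = (6154.4 − 2162.4)/5867.6 = 0.680.

0.680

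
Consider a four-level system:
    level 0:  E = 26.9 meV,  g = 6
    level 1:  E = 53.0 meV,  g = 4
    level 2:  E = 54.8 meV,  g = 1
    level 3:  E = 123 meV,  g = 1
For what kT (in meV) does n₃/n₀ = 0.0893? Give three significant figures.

154 meV

n₃/n₀ = (g₃/g₀) exp[−(E₃−E₀)/kT] = 0.0893.
⇒ (E₃−E₀)/kT = ln((1/6)/0.0893) = ln(1.8664) = 0.62401.
kT = 96.1 meV / 0.62401 = 154 meV.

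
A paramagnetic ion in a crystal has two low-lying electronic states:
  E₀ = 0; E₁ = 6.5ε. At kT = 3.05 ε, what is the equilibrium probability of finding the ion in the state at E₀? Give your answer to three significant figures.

Eᵢ/kT = 0, 2.1311.
Z = Σ e^(−Eᵢ/kT) = e^(−0) + e^(−2.1311) = 1.0000 + 0.11871 = 1.1187.
P₀ = e^(−E₀/kT) / Z = 1.0000/1.1187 = 0.894.

0.894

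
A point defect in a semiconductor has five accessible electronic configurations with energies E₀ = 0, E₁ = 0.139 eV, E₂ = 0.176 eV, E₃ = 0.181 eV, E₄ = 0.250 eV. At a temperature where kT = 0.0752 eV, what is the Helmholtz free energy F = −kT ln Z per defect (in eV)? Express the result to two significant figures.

-0.024 eV

Eᵢ/kT = 0, 1.848, 2.340, 2.407, 3.324.
Z = Σ e^(−Eᵢ/kT) = e^(−0) + e^(−1.848) + e^(−2.340) + e^(−2.407) + e^(−3.324) = 1.000 + 0.1576 + 0.09633 + 0.09009 + 0.03601 = 1.380.
F = −kT ln Z = −0.0752 × ln(1.380) = −0.0752 × 0.3221 = -0.024 eV.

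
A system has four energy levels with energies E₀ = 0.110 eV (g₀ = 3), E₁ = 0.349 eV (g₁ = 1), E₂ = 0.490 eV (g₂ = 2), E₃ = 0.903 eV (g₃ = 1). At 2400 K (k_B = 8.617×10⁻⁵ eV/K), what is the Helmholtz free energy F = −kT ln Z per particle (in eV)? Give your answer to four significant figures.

-0.1580 eV

k_BT = 8.617×10⁻⁵ × 2400 K = 0.206808 eV.
Eᵢ/kT = 0.531894, 1.68756, 2.36935, 4.36637.
Z = Σ gᵢe^(−Eᵢ/kT) = 3·e^(−0.531894) + 1·e^(−1.68756) + 2·e^(−2.36935) + 1·e^(−4.36637) = 1.76247 + 0.184970 + 0.187083 + 0.0126972 = 2.14722.
F = −kT ln Z = −0.206808 × ln(2.14722) = −0.206808 × 0.764174 = -0.1580 eV.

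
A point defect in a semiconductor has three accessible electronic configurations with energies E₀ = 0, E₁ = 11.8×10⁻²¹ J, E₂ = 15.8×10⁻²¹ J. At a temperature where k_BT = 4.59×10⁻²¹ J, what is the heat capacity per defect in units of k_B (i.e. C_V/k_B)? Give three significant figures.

0.721

Eᵢ/kT = 0, 2.5708, 3.4423.
Z = Σ e^(−Eᵢ/kT) = e^(−0) + e^(−2.5708) + e^(−3.4423) = 1.0000 + 0.076474 + 0.031991 = 1.1085.
⟨E⟩ = 1.2701, ⟨E²⟩ = 16.811.
C_V/k_B = (⟨E²⟩ − ⟨E⟩²)/(kT)² = (16.811 − 1.6132)/21.068 = 0.721.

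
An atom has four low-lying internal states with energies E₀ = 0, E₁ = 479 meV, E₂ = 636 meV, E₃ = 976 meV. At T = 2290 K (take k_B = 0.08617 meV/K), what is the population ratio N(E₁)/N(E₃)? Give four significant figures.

k_BT = 0.08617 × 2290 K = 197.329 meV.
n₁/n₃ = exp[−(E₁−E₃)/kT] = exp(−(-497 meV)/(197.329 meV)) = exp(2.51864) = 12.41.

12.41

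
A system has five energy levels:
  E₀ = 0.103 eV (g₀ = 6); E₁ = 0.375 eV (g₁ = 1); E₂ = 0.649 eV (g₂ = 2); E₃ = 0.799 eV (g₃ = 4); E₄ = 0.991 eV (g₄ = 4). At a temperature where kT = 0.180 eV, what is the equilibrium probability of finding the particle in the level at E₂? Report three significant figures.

0.0150

Eᵢ/kT = 0.57222, 2.0833, 3.6056, 4.4389, 5.5056.
Z = Σ gᵢe^(−Eᵢ/kT) = 6·e^(−0.57222) + 1·e^(−2.0833) + 2·e^(−3.6056) + 4·e^(−4.4389) + 4·e^(−5.5056) = 3.3856 + 0.12452 + 0.054342 + 0.047236 + 0.016256 = 3.6280.
P₂ = g₂ e^(−E₂/kT) / Z = 0.054342/3.6280 = 0.0150.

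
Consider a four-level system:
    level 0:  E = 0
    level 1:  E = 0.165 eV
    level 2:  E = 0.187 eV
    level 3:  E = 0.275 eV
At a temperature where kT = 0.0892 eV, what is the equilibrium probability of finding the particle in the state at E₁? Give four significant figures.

Eᵢ/kT = 0, 1.84978, 2.09641, 3.08296.
Z = Σ e^(−Eᵢ/kT) = e^(−0) + e^(−1.84978) + e^(−2.09641) + e^(−3.08296) = 1.00000 + 0.157272 + 0.122897 + 0.0458234 = 1.32599.
P₁ = e^(−E₁/kT) / Z = 0.157272/1.32599 = 0.1186.

0.1186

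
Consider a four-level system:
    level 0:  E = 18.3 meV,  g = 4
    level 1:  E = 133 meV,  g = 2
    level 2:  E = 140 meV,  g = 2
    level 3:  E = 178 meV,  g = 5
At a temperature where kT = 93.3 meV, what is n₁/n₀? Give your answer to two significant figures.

n₁/n₀ = (g₁/g₀) exp[−(E₁−E₀)/kT] = (2/4) × exp(−(114.7 meV)/(93.3 meV)) = (2/4) × exp(-1.229) = 0.15.

0.15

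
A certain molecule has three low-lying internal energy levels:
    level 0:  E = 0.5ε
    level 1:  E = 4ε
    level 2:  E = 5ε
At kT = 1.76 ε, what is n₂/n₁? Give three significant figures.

n₂/n₁ = exp[−(E₂−E₁)/kT] = exp(−(1ε)/(1.76ε)) = exp(-0.56818) = 0.567.

0.567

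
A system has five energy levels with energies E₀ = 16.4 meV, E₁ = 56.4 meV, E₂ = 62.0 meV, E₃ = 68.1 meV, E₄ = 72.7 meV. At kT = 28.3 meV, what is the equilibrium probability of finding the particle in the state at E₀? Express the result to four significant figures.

0.5745

Eᵢ/kT = 0.579505, 1.99293, 2.19081, 2.40636, 2.56890.
Z = Σ e^(−Eᵢ/kT) = e^(−0.579505) + e^(−1.99293) + e^(−2.19081) + e^(−2.40636) + e^(−2.56890) = 0.560176 + 0.136295 + 0.111826 + 0.0901428 + 0.0766198 = 0.975060.
P₀ = e^(−E₀/kT) / Z = 0.560176/0.975060 = 0.5745.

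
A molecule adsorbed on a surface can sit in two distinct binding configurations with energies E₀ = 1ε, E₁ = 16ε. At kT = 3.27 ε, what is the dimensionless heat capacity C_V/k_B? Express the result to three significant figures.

Eᵢ/kT = 0.30581, 4.8930.
Z = Σ e^(−Eᵢ/kT) = e^(−0.30581) + e^(−4.8930) = 0.73653 + 0.0074989 = 0.74403.
⟨E⟩ = 1.1512 ε, ⟨E²⟩ = 3.5701 ε².
C_V/k_B = (⟨E²⟩ − ⟨E⟩²)/(kT)² = (3.5701 − 1.3253)/10.693 = 0.210.

0.210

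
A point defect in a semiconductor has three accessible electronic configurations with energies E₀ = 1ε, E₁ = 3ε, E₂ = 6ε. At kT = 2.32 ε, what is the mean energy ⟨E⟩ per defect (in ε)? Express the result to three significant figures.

1.93 ε

Eᵢ/kT = 0.43103, 1.2931, 2.5862.
Z = Σ e^(−Eᵢ/kT) = e^(−0.43103) + e^(−1.2931) + e^(−2.5862) = 0.64984 + 0.27442 + 0.075306 = 0.99957.
⟨E⟩ = Σ Eᵢ e^(−Eᵢ/kT) / Z = (1·0.64984 + 3·0.27442 + 6·0.075306) / 0.99957 = 1.93 ε.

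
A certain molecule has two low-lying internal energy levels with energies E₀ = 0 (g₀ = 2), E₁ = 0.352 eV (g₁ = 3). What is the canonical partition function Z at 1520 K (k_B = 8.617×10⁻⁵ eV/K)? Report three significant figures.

k_BT = 8.617×10⁻⁵ × 1520 K = 0.13098 eV.
Eᵢ/kT = 0, 2.6874.
Z = Σ gᵢe^(−Eᵢ/kT) = 2·e^(−0) + 3·e^(−2.6874) = 2.0000 + 0.20417 = 2.2042.

Z = 2.20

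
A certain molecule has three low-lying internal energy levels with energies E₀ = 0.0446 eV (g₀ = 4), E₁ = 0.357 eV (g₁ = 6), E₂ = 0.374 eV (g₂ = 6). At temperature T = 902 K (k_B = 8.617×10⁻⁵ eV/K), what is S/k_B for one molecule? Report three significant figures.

1.62

k_BT = 8.617×10⁻⁵ × 902 K = 0.077725 eV.
Eᵢ/kT = 0.57382, 4.5931, 4.8118.
Z = Σ gᵢe^(−Eᵢ/kT) = 4·e^(−0.57382) + 6·e^(−4.5931) + 6·e^(−4.8118) = 2.2535 + 0.060729 + 0.048799 = 2.3630.
⟨E⟩ = Σ EᵢPᵢ = 0.059432 eV.
S/k_B = ln Z + ⟨E⟩/kT = ln(2.3630) + 0.059432/0.077725 = 0.85993 + 0.76464 = 1.62.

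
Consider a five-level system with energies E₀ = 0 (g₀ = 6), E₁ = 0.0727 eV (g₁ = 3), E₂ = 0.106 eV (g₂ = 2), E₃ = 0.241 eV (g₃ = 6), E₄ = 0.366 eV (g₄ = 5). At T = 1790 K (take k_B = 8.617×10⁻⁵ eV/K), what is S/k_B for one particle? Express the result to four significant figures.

2.799

k_BT = 8.617×10⁻⁵ × 1790 K = 0.154244 eV.
Eᵢ/kT = 0, 0.471331, 0.687223, 1.56246, 2.37286.
Z = Σ gᵢe^(−Eᵢ/kT) = 6·e^(−0) + 3·e^(−0.471331) + 2·e^(−0.687223) + 6·e^(−1.56246) + 5·e^(−2.37286) = 6.00000 + 1.87251 + 1.00594 + 1.25772 + 0.466069 = 10.6022.
⟨E⟩ = Σ EᵢPᵢ = 0.0675759 eV.
S/k_B = ln Z + ⟨E⟩/kT = ln(10.6022) + 0.0675759/0.154244 = 2.36106 + 0.438110 = 2.799.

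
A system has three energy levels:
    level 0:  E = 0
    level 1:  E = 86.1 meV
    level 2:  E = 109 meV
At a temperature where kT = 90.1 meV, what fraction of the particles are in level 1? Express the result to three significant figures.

0.229

Eᵢ/kT = 0, 0.95560, 1.2098.
Z = Σ e^(−Eᵢ/kT) = e^(−0) + e^(−0.95560) + e^(−1.2098) = 1.0000 + 0.38458 + 0.29826 = 1.6828.
P₁ = e^(−E₁/kT) / Z = 0.38458/1.6828 = 0.229.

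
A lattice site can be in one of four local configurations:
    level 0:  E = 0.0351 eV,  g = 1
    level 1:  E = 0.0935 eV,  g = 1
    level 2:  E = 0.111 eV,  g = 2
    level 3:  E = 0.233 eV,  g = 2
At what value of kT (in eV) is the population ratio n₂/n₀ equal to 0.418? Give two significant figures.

0.048 eV

n₂/n₀ = (g₂/g₀) exp[−(E₂−E₀)/kT] = 0.418.
⇒ (E₂−E₀)/kT = ln((2/1)/0.418) = ln(4.785) = 1.565.
kT = 0.0759 eV / 1.565 = 0.048 eV.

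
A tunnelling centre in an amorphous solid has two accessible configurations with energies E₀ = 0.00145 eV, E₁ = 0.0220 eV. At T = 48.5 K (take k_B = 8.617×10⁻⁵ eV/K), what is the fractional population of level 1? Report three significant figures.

0.00727

k_BT = 8.617×10⁻⁵ × 48.5 K = 0.0041792 eV.
Eᵢ/kT = 0.34696, 5.2642.
Z = Σ e^(−Eᵢ/kT) = e^(−0.34696) + e^(−5.2642) = 0.70683 + 0.0051735 = 0.71200.
P₁ = e^(−E₁/kT) / Z = 0.0051735/0.71200 = 0.00727.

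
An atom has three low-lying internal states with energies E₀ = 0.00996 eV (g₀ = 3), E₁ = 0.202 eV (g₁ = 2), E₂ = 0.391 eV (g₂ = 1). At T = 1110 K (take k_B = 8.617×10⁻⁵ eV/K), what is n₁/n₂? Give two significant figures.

14

k_BT = 8.617×10⁻⁵ × 1110 K = 0.09565 eV.
n₁/n₂ = (g₁/g₂) exp[−(E₁−E₂)/kT] = (2/1) × exp(−(-0.189 eV)/(0.09565 eV)) = (2/1) × exp(1.976) = 14.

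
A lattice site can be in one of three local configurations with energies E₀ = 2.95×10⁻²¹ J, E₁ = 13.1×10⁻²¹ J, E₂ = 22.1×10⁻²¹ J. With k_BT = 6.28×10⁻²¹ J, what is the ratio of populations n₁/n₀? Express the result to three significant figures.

n₁/n₀ = exp[−(E₁−E₀)/kT] = exp(−(10.15 ×10⁻²¹ J)/(6.28 ×10⁻²¹ J)) = exp(-1.6162) = 0.199.

0.199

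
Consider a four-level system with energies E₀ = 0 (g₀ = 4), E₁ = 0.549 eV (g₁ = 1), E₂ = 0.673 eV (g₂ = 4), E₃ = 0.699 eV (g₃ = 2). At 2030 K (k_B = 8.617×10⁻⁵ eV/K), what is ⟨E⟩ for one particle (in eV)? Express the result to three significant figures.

0.0257 eV

k_BT = 8.617×10⁻⁵ × 2030 K = 0.17493 eV.
Eᵢ/kT = 0, 3.1384, 3.8473, 3.9959.
Z = Σ gᵢe^(−Eᵢ/kT) = 4·e^(−0) + 1·e^(−3.1384) + 4·e^(−3.8473) + 2·e^(−3.9959) = 4.0000 + 0.043352 + 0.085349 + 0.036782 = 4.1655.
⟨E⟩ = Σ Eᵢ gᵢe^(−Eᵢ/kT) / Z = (0·4.0000 + 0.549·0.043352 + 0.673·0.085349 + 0.699·0.036782) / 4.1655 = 0.0257 eV.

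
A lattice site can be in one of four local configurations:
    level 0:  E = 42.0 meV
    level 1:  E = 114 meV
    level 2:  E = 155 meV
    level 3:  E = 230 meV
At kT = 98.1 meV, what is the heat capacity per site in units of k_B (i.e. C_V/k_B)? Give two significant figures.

0.36

Eᵢ/kT = 0.4281, 1.162, 1.580, 2.345.
Z = Σ e^(−Eᵢ/kT) = e^(−0.4281) + e^(−1.162) + e^(−1.580) + e^(−2.345) = 0.6517 + 0.3129 + 0.2060 + 0.09585 = 1.266.
⟨E⟩ = 92.43 meV, ⟨E²⟩ = 12030 meV².
C_V/k_B = (⟨E²⟩ − ⟨E⟩²)/(kT)² = (12030 − 8543)/9624 = 0.36.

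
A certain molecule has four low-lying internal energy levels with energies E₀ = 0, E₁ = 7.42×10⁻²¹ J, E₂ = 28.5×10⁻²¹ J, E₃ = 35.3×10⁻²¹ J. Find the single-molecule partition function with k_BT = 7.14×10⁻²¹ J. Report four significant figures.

Z = 1.379

Eᵢ/kT = 0, 1.03922, 3.99160, 4.94398.
Z = Σ e^(−Eᵢ/kT) = e^(−0) + e^(−1.03922) + e^(−3.99160) + e^(−4.94398) = 1.00000 + 0.353730 + 0.0184701 + 0.00712618 = 1.37933.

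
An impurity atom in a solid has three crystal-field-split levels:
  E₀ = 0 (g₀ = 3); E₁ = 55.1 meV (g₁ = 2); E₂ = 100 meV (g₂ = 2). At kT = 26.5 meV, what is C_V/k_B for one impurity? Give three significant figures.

0.482

Eᵢ/kT = 0, 2.0792, 3.7736.
Z = Σ gᵢe^(−Eᵢ/kT) = 3·e^(−0) + 2·e^(−2.0792) + 2·e^(−3.7736) = 3.0000 + 0.25006 + 0.045938 = 3.2960.
⟨E⟩ = 5.5741 meV, ⟨E²⟩ = 369.71 meV².
C_V/k_B = (⟨E²⟩ − ⟨E⟩²)/(kT)² = (369.71 − 31.071)/702.25 = 0.482.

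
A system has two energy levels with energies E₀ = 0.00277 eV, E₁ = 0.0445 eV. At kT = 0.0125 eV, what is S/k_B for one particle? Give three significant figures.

0.149

Eᵢ/kT = 0.22160, 3.5600.
Z = Σ e^(−Eᵢ/kT) = e^(−0.22160) + e^(−3.5600) = 0.80124 + 0.028439 = 0.82968.
⟨E⟩ = Σ EᵢPᵢ = 0.0042004 eV.
S/k_B = ln Z + ⟨E⟩/kT = ln(0.82968) + 0.0042004/0.0125 = -0.18672 + 0.33603 = 0.149.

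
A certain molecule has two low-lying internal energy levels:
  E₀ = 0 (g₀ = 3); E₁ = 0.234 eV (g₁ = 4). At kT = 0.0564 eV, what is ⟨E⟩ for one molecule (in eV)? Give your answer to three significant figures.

0.00482 eV

Eᵢ/kT = 0, 4.1489.
Z = Σ gᵢe^(−Eᵢ/kT) = 3·e^(−0) + 4·e^(−4.1489) = 3.0000 + 0.063127 = 3.0631.
⟨E⟩ = Σ Eᵢ gᵢe^(−Eᵢ/kT) / Z = (0·3.0000 + 0.234·0.063127) / 3.0631 = 0.00482 eV.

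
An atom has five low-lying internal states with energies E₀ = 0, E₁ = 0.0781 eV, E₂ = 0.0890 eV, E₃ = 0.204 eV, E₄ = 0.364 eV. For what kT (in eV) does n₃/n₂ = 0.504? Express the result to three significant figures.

0.168 eV

n₃/n₂ = exp[−(E₃−E₂)/kT] = 0.504.
⇒ (E₃−E₂)/kT = ln(1/0.504) = ln(1.9841) = 0.68517.
kT = 0.1150 eV / 0.68517 = 0.168 eV.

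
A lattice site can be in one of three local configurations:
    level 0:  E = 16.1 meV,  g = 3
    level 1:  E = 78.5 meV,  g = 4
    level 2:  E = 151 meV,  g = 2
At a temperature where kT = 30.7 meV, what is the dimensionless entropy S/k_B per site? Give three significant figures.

1.60

Eᵢ/kT = 0.52443, 2.5570, 4.9186.
Z = Σ gᵢe^(−Eᵢ/kT) = 3·e^(−0.52443) + 4·e^(−2.5570) + 2·e^(−4.9186) = 1.7757 + 0.31015 + 0.014619 = 2.1005.
⟨E⟩ = Σ EᵢPᵢ = 26.252 meV.
S/k_B = ln Z + ⟨E⟩/kT = ln(2.1005) + 26.252/30.7 = 0.74218 + 0.85511 = 1.60.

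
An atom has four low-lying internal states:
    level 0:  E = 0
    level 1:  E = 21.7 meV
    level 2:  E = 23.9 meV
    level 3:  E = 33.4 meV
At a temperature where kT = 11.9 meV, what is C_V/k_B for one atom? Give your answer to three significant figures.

0.853

Eᵢ/kT = 0, 1.8235, 2.0084, 2.8067.
Z = Σ e^(−Eᵢ/kT) = e^(−0) + e^(−1.8235) + e^(−2.0084) + e^(−2.8067) = 1.0000 + 0.16146 + 0.13420 + 0.060404 = 1.3561.
⟨E⟩ = 6.4365 meV, ⟨E²⟩ = 162.28 meV².
C_V/k_B = (⟨E²⟩ − ⟨E⟩²)/(kT)² = (162.28 − 41.429)/141.61 = 0.853.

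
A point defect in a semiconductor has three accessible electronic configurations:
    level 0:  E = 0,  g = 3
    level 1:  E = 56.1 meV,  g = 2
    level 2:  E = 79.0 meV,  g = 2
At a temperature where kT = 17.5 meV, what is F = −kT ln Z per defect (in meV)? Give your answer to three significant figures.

-19.8 meV

Eᵢ/kT = 0, 3.2057, 4.5143.
Z = Σ gᵢe^(−Eᵢ/kT) = 3·e^(−0) + 2·e^(−3.2057) + 2·e^(−4.5143) = 3.0000 + 0.081061 + 0.021903 = 3.1030.
F = −kT ln Z = −17.5 × ln(3.1030) = −17.5 × 1.1324 = -19.8 meV.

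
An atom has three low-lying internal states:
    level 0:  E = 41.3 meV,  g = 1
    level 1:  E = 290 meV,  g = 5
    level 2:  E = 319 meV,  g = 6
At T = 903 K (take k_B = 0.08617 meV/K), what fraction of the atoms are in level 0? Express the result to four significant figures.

0.7280

k_BT = 0.08617 × 903 K = 77.8115 meV.
Eᵢ/kT = 0.530770, 3.72696, 4.09965.
Z = Σ gᵢe^(−Eᵢ/kT) = 1·e^(−0.530770) + 5·e^(−3.72696) + 6·e^(−4.09965) = 0.588152 + 0.120329 + 0.0994709 = 0.807952.
P₀ = g₀ e^(−E₀/kT) / Z = 0.588152/0.807952 = 0.7280.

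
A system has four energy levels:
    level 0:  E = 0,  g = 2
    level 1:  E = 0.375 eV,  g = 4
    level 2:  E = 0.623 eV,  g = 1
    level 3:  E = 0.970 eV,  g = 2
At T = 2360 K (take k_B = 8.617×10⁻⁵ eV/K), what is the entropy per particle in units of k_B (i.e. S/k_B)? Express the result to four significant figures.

k_BT = 8.617×10⁻⁵ × 2360 K = 0.203361 eV.
Eᵢ/kT = 0, 1.84401, 3.06352, 4.76984.
Z = Σ gᵢe^(−Eᵢ/kT) = 2·e^(−0) + 4·e^(−1.84401) + 1·e^(−3.06352) + 2·e^(−4.76984) = 2.00000 + 0.632727 + 0.0467229 + 0.0169635 = 2.69641.
⟨E⟩ = Σ EᵢPᵢ = 0.104893 eV.
S/k_B = ln Z + ⟨E⟩/kT = ln(2.69641) + 0.104893/0.203361 = 0.991921 + 0.515797 = 1.508.

1.508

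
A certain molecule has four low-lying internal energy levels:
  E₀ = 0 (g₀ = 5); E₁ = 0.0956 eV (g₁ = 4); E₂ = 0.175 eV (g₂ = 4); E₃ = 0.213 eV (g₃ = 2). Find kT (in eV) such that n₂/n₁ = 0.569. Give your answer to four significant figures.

0.1408 eV

n₂/n₁ = (g₂/g₁) exp[−(E₂−E₁)/kT] = 0.569.
⇒ (E₂−E₁)/kT = ln((4/4)/0.569) = ln(1.75747) = 0.563875.
kT = 0.0794 eV / 0.563875 = 0.1408 eV.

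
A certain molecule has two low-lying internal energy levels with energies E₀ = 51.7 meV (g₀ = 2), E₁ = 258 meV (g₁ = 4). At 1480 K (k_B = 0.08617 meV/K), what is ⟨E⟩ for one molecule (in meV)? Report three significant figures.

110 meV

k_BT = 0.08617 × 1480 K = 127.53 meV.
Eᵢ/kT = 0.40539, 2.0231.
Z = Σ gᵢe^(−Eᵢ/kT) = 2·e^(−0.40539) + 4·e^(−2.0231) = 1.3334 + 0.52898 = 1.8624.
⟨E⟩ = Σ Eᵢ gᵢe^(−Eᵢ/kT) / Z = (51.7·1.3334 + 258·0.52898) / 1.8624 = 110 meV.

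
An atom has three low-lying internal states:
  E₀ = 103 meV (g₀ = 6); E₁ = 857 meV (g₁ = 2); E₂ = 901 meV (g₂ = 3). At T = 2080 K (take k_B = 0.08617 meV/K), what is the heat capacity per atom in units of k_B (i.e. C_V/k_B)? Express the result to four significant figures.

0.1990

k_BT = 0.08617 × 2080 K = 179.234 meV.
Eᵢ/kT = 0.574668, 4.78146, 5.02695.
Z = Σ gᵢe^(−Eᵢ/kT) = 6·e^(−0.574668) + 2·e^(−4.78146) + 3·e^(−5.02695) = 3.37735 + 0.0167675 + 0.0196764 = 3.41379.
⟨E⟩ = 111.303 meV, ⟨E²⟩ = 18782.2 meV².
C_V/k_B = (⟨E²⟩ − ⟨E⟩²)/(kT)² = (18782.2 − 12388.4)/32124.8 = 0.1990.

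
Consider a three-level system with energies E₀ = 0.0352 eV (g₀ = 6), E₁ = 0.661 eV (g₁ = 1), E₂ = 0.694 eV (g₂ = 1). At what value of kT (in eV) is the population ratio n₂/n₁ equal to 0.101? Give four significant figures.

n₂/n₁ = (g₂/g₁) exp[−(E₂−E₁)/kT] = 0.101.
⇒ (E₂−E₁)/kT = ln((1/1)/0.101) = ln(9.90099) = 2.29263.
kT = 0.033 eV / 2.29263 = 0.01439 eV.

0.01439 eV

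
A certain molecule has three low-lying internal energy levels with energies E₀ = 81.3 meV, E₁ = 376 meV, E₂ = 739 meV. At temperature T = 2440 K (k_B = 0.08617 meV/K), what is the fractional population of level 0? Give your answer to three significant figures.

0.775

k_BT = 0.08617 × 2440 K = 210.25 meV.
Eᵢ/kT = 0.38668, 1.7883, 3.5149.
Z = Σ e^(−Eᵢ/kT) = e^(−0.38668) + e^(−1.7883) + e^(−3.5149) = 0.67931 + 0.16724 + 0.029751 = 0.87630.
P₀ = e^(−E₀/kT) / Z = 0.67931/0.87630 = 0.775.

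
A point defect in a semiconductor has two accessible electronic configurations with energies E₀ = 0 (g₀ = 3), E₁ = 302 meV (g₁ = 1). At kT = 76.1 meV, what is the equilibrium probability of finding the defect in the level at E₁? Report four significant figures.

0.006261

Eᵢ/kT = 0, 3.96846.
Z = Σ gᵢe^(−Eᵢ/kT) = 3·e^(−0) + 1·e^(−3.96846) = 3.00000 + 0.0189025 = 3.01890.
P₁ = g₁ e^(−E₁/kT) / Z = 0.0189025/3.01890 = 0.006261.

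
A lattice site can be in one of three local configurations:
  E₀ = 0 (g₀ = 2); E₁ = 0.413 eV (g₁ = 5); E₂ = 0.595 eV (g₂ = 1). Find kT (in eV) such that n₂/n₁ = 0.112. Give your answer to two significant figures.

n₂/n₁ = (g₂/g₁) exp[−(E₂−E₁)/kT] = 0.112.
⇒ (E₂−E₁)/kT = ln((1/5)/0.112) = ln(1.786) = 0.5800.
kT = 0.182 eV / 0.5800 = 0.31 eV.

0.31 eV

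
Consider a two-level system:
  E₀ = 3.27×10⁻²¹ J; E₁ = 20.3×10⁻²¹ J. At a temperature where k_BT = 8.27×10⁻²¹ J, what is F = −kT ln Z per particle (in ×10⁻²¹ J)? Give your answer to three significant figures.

2.28 ×10⁻²¹ J

Eᵢ/kT = 0.39541, 2.4547.
Z = Σ e^(−Eᵢ/kT) = e^(−0.39541) + e^(−2.4547) = 0.67340 + 0.085889 = 0.75929.
F = −kT ln Z = −8.27 × ln(0.75929) = −8.27 × -0.27537 = 2.28 ×10⁻²¹ J.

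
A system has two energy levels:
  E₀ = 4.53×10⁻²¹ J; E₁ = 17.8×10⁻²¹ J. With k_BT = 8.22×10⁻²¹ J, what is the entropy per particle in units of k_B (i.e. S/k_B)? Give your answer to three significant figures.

0.449

Eᵢ/kT = 0.55109, 2.1655.
Z = Σ e^(−Eᵢ/kT) = e^(−0.55109) + e^(−2.1655) = 0.57632 + 0.11469 = 0.69101.
⟨E⟩ = Σ EᵢPᵢ = 6.7325 ×10⁻²¹ J.
S/k_B = ln Z + ⟨E⟩/kT = ln(0.69101) + 6.7325/8.22 = -0.36960 + 0.81904 = 0.449.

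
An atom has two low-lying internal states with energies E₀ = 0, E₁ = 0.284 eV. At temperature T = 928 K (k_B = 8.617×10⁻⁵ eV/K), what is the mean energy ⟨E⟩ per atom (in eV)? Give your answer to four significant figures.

0.007918 eV

k_BT = 8.617×10⁻⁵ × 928 K = 0.0799658 eV.
Eᵢ/kT = 0, 3.55152.
Z = Σ e^(−Eᵢ/kT) = e^(−0) + e^(−3.55152) = 1.00000 + 0.0286810 = 1.02868.
⟨E⟩ = Σ Eᵢ e^(−Eᵢ/kT) / Z = (0·1.00000 + 0.284·0.0286810) / 1.02868 = 0.007918 eV.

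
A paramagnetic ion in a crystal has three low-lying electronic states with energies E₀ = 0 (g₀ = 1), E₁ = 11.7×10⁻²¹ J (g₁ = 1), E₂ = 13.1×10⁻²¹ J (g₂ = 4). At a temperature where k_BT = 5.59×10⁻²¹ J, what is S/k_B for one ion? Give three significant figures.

Eᵢ/kT = 0, 2.0930, 2.3435.
Z = Σ gᵢe^(−Eᵢ/kT) = 1·e^(−0) + 1·e^(−2.0930) + 4·e^(−2.3435) = 1.0000 + 0.12332 + 0.38396 = 1.5073.
⟨E⟩ = Σ EᵢPᵢ = 4.2942 ×10⁻²¹ J.
S/k_B = ln Z + ⟨E⟩/kT = ln(1.5073) + 4.2942/5.59 = 0.41032 + 0.76819 = 1.18.

1.18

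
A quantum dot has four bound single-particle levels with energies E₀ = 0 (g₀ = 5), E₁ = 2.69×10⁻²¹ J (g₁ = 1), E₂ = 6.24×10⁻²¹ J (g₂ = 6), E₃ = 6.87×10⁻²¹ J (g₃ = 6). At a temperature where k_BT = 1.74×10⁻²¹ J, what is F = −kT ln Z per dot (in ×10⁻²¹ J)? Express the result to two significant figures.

Eᵢ/kT = 0, 1.546, 3.586, 3.948.
Z = Σ gᵢe^(−Eᵢ/kT) = 5·e^(−0) + 1·e^(−1.546) + 6·e^(−3.586) + 6·e^(−3.948) = 5.000 + 0.2131 + 0.1663 + 0.1158 = 5.495.
F = −kT ln Z = −1.74 × ln(5.495) = −1.74 × 1.704 = -3.0 ×10⁻²¹ J.

-3.0 ×10⁻²¹ J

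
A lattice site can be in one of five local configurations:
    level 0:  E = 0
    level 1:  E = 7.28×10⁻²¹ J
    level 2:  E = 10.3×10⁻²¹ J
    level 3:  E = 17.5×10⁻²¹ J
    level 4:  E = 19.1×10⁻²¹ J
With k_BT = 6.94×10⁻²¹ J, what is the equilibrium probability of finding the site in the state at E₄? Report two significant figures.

0.037

Eᵢ/kT = 0, 1.049, 1.484, 2.522, 2.752.
Z = Σ e^(−Eᵢ/kT) = e^(−0) + e^(−1.049) + e^(−1.484) + e^(−2.522) + e^(−2.752) = 1.000 + 0.3503 + 0.2267 + 0.08030 + 0.06380 = 1.721.
P₄ = e^(−E₄/kT) / Z = 0.06380/1.721 = 0.037.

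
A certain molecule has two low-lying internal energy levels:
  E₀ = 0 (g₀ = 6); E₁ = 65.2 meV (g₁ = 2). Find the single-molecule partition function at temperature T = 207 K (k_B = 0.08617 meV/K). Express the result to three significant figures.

k_BT = 0.08617 × 207 K = 17.837 meV.
Eᵢ/kT = 0, 3.6553.
Z = Σ gᵢe^(−Eᵢ/kT) = 6·e^(−0) + 2·e^(−3.6553) = 6.0000 + 0.051707 = 6.0517.

Z = 6.05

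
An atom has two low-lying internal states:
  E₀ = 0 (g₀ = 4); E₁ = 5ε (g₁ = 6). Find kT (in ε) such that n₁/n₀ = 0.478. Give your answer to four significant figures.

4.372 ε

n₁/n₀ = (g₁/g₀) exp[−(E₁−E₀)/kT] = 0.478.
⇒ (E₁−E₀)/kT = ln((6/4)/0.478) = ln(3.13808) = 1.14361.
kT = 5ε / 1.14361 = 4.372 ε.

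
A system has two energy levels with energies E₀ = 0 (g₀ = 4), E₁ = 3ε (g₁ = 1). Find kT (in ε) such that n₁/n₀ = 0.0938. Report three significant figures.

3.06 ε

n₁/n₀ = (g₁/g₀) exp[−(E₁−E₀)/kT] = 0.0938.
⇒ (E₁−E₀)/kT = ln((1/4)/0.0938) = ln(2.6652) = 0.98028.
kT = 3ε / 0.98028 = 3.06 ε.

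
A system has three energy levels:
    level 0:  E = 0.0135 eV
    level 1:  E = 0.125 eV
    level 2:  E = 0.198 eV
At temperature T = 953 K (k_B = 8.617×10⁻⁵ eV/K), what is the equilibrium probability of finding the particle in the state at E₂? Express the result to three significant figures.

0.0776

k_BT = 8.617×10⁻⁵ × 953 K = 0.082120 eV.
Eᵢ/kT = 0.16439, 1.5222, 2.4111.
Z = Σ e^(−Eᵢ/kT) = e^(−0.16439) + e^(−1.5222) + e^(−2.4111) = 0.84841 + 0.21823 + 0.089717 = 1.1564.
P₂ = e^(−E₂/kT) / Z = 0.089717/1.1564 = 0.0776.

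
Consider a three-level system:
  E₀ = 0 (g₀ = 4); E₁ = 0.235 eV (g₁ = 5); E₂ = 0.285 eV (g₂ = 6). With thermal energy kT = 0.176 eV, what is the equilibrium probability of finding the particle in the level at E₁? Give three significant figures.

0.202

Eᵢ/kT = 0, 1.3352, 1.6193.
Z = Σ gᵢe^(−Eᵢ/kT) = 4·e^(−0) + 5·e^(−1.3352) + 6·e^(−1.6193) = 4.0000 + 1.3155 + 1.1882 = 6.5037.
P₁ = g₁ e^(−E₁/kT) / Z = 1.3155/6.5037 = 0.202.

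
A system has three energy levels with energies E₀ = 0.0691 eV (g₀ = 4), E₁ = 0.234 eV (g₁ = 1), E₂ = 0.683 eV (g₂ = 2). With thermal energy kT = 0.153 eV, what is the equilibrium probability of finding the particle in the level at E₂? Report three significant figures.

Eᵢ/kT = 0.45163, 1.5294, 4.4641.
Z = Σ gᵢe^(−Eᵢ/kT) = 4·e^(−0.45163) + 1·e^(−1.5294) + 2·e^(−4.4641) = 2.5464 + 0.21667 + 0.023030 = 2.7861.
P₂ = g₂ e^(−E₂/kT) / Z = 0.023030/2.7861 = 0.00827.

0.00827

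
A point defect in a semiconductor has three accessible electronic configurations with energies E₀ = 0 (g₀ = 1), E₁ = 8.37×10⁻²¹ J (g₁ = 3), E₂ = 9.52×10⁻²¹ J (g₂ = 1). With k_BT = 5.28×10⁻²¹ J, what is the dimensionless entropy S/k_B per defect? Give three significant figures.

Eᵢ/kT = 0, 1.5852, 1.8030.
Z = Σ gᵢe^(−Eᵢ/kT) = 1·e^(−0) + 3·e^(−1.5852) + 1·e^(−1.8030) = 1.0000 + 0.61472 + 0.16480 = 1.7795.
⟨E⟩ = Σ EᵢPᵢ = 3.7730 ×10⁻²¹ J.
S/k_B = ln Z + ⟨E⟩/kT = ln(1.7795) + 3.7730/5.28 = 0.57633 + 0.71458 = 1.29.

1.29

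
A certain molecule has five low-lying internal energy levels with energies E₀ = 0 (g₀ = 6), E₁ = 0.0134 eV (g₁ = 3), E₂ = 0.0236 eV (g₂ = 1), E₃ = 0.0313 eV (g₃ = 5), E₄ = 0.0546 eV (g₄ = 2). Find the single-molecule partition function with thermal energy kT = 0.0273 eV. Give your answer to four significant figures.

Eᵢ/kT = 0, 0.490842, 0.864469, 1.14652, 2.00000.
Z = Σ gᵢe^(−Eᵢ/kT) = 6·e^(−0) + 3·e^(−0.490842) + 1·e^(−0.864469) + 5·e^(−1.14652) + 2·e^(−2.00000) = 6.00000 + 1.83633 + 0.421275 + 1.58870 + 0.270671 = 10.1170.

Z = 10.12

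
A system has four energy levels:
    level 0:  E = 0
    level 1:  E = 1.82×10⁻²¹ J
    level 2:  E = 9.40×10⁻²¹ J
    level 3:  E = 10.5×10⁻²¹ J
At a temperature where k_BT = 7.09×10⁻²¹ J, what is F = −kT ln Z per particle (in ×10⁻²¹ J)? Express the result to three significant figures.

Eᵢ/kT = 0, 0.25670, 1.3258, 1.4810.
Z = Σ e^(−Eᵢ/kT) = e^(−0) + e^(−0.25670) + e^(−1.3258) + e^(−1.4810) = 1.0000 + 0.77360 + 0.26559 + 0.22741 = 2.2666.
F = −kT ln Z = −7.09 × ln(2.2666) = −7.09 × 0.81828 = -5.80 ×10⁻²¹ J.

-5.80 ×10⁻²¹ J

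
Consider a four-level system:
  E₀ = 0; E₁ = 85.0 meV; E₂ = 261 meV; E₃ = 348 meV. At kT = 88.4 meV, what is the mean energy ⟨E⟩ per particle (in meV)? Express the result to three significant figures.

36.4 meV

Eᵢ/kT = 0, 0.96154, 2.9525, 3.9367.
Z = Σ e^(−Eᵢ/kT) = e^(−0) + e^(−0.96154) + e^(−2.9525) + e^(−3.9367) = 1.0000 + 0.38230 + 0.052209 + 0.019512 = 1.4540.
⟨E⟩ = Σ Eᵢ e^(−Eᵢ/kT) / Z = (0·1.0000 + 85.0·0.38230 + 261·0.052209 + 348·0.019512) / 1.4540 = 36.4 meV.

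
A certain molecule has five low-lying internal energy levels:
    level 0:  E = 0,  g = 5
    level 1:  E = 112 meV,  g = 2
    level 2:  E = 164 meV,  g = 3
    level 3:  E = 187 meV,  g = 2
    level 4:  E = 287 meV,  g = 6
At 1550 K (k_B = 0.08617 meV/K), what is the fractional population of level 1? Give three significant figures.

k_BT = 0.08617 × 1550 K = 133.56 meV.
Eᵢ/kT = 0, 0.83857, 1.2279, 1.4001, 2.1488.
Z = Σ gᵢe^(−Eᵢ/kT) = 5·e^(−0) + 2·e^(−0.83857) + 3·e^(−1.2279) + 2·e^(−1.4001) + 6·e^(−2.1488) = 5.0000 + 0.86466 + 0.87872 + 0.49314 + 0.69974 = 7.9363.
P₁ = g₁ e^(−E₁/kT) / Z = 0.86466/7.9363 = 0.109.

0.109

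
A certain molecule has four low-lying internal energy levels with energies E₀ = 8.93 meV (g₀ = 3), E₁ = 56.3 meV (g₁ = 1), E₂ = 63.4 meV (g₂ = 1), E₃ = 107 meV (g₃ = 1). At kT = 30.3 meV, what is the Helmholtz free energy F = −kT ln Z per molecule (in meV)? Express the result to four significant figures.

-28.28 meV

Eᵢ/kT = 0.294719, 1.85809, 2.09241, 3.53135.
Z = Σ gᵢe^(−Eᵢ/kT) = 3·e^(−0.294719) + 1·e^(−1.85809) + 1·e^(−2.09241) + 1·e^(−3.53135) = 2.23422 + 0.155970 + 0.123389 + 0.0292654 = 2.54284.
F = −kT ln Z = −30.3 × ln(2.54284) = −30.3 × 0.933282 = -28.28 meV.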